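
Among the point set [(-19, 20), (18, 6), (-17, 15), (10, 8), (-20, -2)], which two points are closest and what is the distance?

Computing all pairwise distances among 5 points:

d((-19, 20), (18, 6)) = 39.5601
d((-19, 20), (-17, 15)) = 5.3852 <-- minimum
d((-19, 20), (10, 8)) = 31.3847
d((-19, 20), (-20, -2)) = 22.0227
d((18, 6), (-17, 15)) = 36.1386
d((18, 6), (10, 8)) = 8.2462
d((18, 6), (-20, -2)) = 38.833
d((-17, 15), (10, 8)) = 27.8927
d((-17, 15), (-20, -2)) = 17.2627
d((10, 8), (-20, -2)) = 31.6228

Closest pair: (-19, 20) and (-17, 15) with distance 5.3852

The closest pair is (-19, 20) and (-17, 15) with Euclidean distance 5.3852. For 5 points, brute-force pairwise comparison is shown above. For large n, the divide-and-conquer algorithm (sort by x, recurse on halves, check the dividing strip) achieves O(n log n).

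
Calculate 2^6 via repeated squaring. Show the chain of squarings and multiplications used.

Computing 2^6 by squaring (build up from 2^1; each line after the first costs one multiplication):

2^1 = 2
2^2 = (2^1)^2 = 2^2 = 4
2^3 = 2 * 2^2 = 2 * 4 = 8
2^6 = (2^3)^2 = 8^2 = 64

Result: 64
Multiplications needed: 3 (3 lines after 2^1)

2^6 = 64. Using exponentiation by squaring, this requires 3 multiplications. The key idea: if the exponent is even, square the half-power; if odd, multiply by the base once.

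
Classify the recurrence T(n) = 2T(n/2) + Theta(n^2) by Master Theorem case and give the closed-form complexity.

Master Theorem for T(n) = 2T(n/2) + O(n^2):

a = 2, b = 2, c = 2
log_b(a) = log_2(2) = 1.0000

Case 3: c = 2 > log_2(2) = 1.0000
T(n) = O(n^2) = O(n^2)

For T(n) = 2T(n/2) + O(n^2): log_2(2) = 1.0000. This is Case 3 of the Master Theorem (c > log_b(a), work dominated by root), giving O(n^2).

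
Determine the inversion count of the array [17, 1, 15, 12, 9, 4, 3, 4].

Finding inversions in [17, 1, 15, 12, 9, 4, 3, 4]:

(0, 1): arr[0]=17 > arr[1]=1
(0, 2): arr[0]=17 > arr[2]=15
(0, 3): arr[0]=17 > arr[3]=12
(0, 4): arr[0]=17 > arr[4]=9
(0, 5): arr[0]=17 > arr[5]=4
(0, 6): arr[0]=17 > arr[6]=3
(0, 7): arr[0]=17 > arr[7]=4
(2, 3): arr[2]=15 > arr[3]=12
(2, 4): arr[2]=15 > arr[4]=9
(2, 5): arr[2]=15 > arr[5]=4
(2, 6): arr[2]=15 > arr[6]=3
(2, 7): arr[2]=15 > arr[7]=4
(3, 4): arr[3]=12 > arr[4]=9
(3, 5): arr[3]=12 > arr[5]=4
(3, 6): arr[3]=12 > arr[6]=3
(3, 7): arr[3]=12 > arr[7]=4
(4, 5): arr[4]=9 > arr[5]=4
(4, 6): arr[4]=9 > arr[6]=3
(4, 7): arr[4]=9 > arr[7]=4
(5, 6): arr[5]=4 > arr[6]=3

Total inversions: 20

The array has 20 inversion(s): (0,1), (0,2), (0,3), (0,4), (0,5), (0,6), (0,7), (2,3), (2,4), (2,5), (2,6), (2,7), (3,4), (3,5), (3,6), (3,7), (4,5), (4,6), (4,7), (5,6). Each pair (i,j) satisfies i < j and arr[i] > arr[j].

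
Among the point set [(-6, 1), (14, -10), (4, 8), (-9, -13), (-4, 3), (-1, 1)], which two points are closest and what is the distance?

Computing all pairwise distances among 6 points:

d((-6, 1), (14, -10)) = 22.8254
d((-6, 1), (4, 8)) = 12.2066
d((-6, 1), (-9, -13)) = 14.3178
d((-6, 1), (-4, 3)) = 2.8284 <-- minimum
d((-6, 1), (-1, 1)) = 5.0
d((14, -10), (4, 8)) = 20.5913
d((14, -10), (-9, -13)) = 23.1948
d((14, -10), (-4, 3)) = 22.2036
d((14, -10), (-1, 1)) = 18.6011
d((4, 8), (-9, -13)) = 24.6982
d((4, 8), (-4, 3)) = 9.434
d((4, 8), (-1, 1)) = 8.6023
d((-9, -13), (-4, 3)) = 16.7631
d((-9, -13), (-1, 1)) = 16.1245
d((-4, 3), (-1, 1)) = 3.6056

Closest pair: (-6, 1) and (-4, 3) with distance 2.8284

The closest pair is (-6, 1) and (-4, 3) with Euclidean distance 2.8284. For 6 points, brute-force pairwise comparison is shown above. For large n, the divide-and-conquer algorithm (sort by x, recurse on halves, check the dividing strip) achieves O(n log n).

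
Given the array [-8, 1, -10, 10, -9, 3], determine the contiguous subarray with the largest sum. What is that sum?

Using Kadane's algorithm on [-8, 1, -10, 10, -9, 3]:

Scanning through the array:
Position 1 (value 1): max_ending_here = 1, max_so_far = 1
Position 2 (value -10): max_ending_here = -9, max_so_far = 1
Position 3 (value 10): max_ending_here = 10, max_so_far = 10
Position 4 (value -9): max_ending_here = 1, max_so_far = 10
Position 5 (value 3): max_ending_here = 4, max_so_far = 10

Maximum subarray: [10]
Maximum sum: 10

The maximum subarray is [10] with sum 10. This subarray runs from index 3 to index 3.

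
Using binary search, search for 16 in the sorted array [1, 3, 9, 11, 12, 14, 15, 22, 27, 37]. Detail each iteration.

Binary search for 16 in [1, 3, 9, 11, 12, 14, 15, 22, 27, 37]:

lo=0, hi=9, mid=4, arr[mid]=12 -> 12 < 16, search right half
lo=5, hi=9, mid=7, arr[mid]=22 -> 22 > 16, search left half
lo=5, hi=6, mid=5, arr[mid]=14 -> 14 < 16, search right half
lo=6, hi=6, mid=6, arr[mid]=15 -> 15 < 16, search right half
lo=7 > hi=6, target 16 not found

Binary search determines that 16 is not in the array after 4 comparisons. The search space was exhausted without finding the target.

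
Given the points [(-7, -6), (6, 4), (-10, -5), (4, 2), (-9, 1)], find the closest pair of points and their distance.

Computing all pairwise distances among 5 points:

d((-7, -6), (6, 4)) = 16.4012
d((-7, -6), (-10, -5)) = 3.1623
d((-7, -6), (4, 2)) = 13.6015
d((-7, -6), (-9, 1)) = 7.2801
d((6, 4), (-10, -5)) = 18.3576
d((6, 4), (4, 2)) = 2.8284 <-- minimum
d((6, 4), (-9, 1)) = 15.2971
d((-10, -5), (4, 2)) = 15.6525
d((-10, -5), (-9, 1)) = 6.0828
d((4, 2), (-9, 1)) = 13.0384

Closest pair: (6, 4) and (4, 2) with distance 2.8284

The closest pair is (6, 4) and (4, 2) with Euclidean distance 2.8284. For 5 points, brute-force pairwise comparison is shown above. For large n, the divide-and-conquer algorithm (sort by x, recurse on halves, check the dividing strip) achieves O(n log n).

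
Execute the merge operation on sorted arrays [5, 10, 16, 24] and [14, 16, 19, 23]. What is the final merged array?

Merging process:

Compare 5 vs 14: take 5 from left. Merged: [5]
Compare 10 vs 14: take 10 from left. Merged: [5, 10]
Compare 16 vs 14: take 14 from right. Merged: [5, 10, 14]
Compare 16 vs 16: take 16 from left. Merged: [5, 10, 14, 16]
Compare 24 vs 16: take 16 from right. Merged: [5, 10, 14, 16, 16]
Compare 24 vs 19: take 19 from right. Merged: [5, 10, 14, 16, 16, 19]
Compare 24 vs 23: take 23 from right. Merged: [5, 10, 14, 16, 16, 19, 23]
Append remaining from left: [24]. Merged: [5, 10, 14, 16, 16, 19, 23, 24]

Final merged array: [5, 10, 14, 16, 16, 19, 23, 24]
Total comparisons: 7

The merged array is [5, 10, 14, 16, 16, 19, 23, 24], requiring 7 comparisons. The merge step runs in O(n) time where n is the total number of elements.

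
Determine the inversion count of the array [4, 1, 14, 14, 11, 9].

Finding inversions in [4, 1, 14, 14, 11, 9]:

(0, 1): arr[0]=4 > arr[1]=1
(2, 4): arr[2]=14 > arr[4]=11
(2, 5): arr[2]=14 > arr[5]=9
(3, 4): arr[3]=14 > arr[4]=11
(3, 5): arr[3]=14 > arr[5]=9
(4, 5): arr[4]=11 > arr[5]=9

Total inversions: 6

The array has 6 inversion(s): (0,1), (2,4), (2,5), (3,4), (3,5), (4,5). Each pair (i,j) satisfies i < j and arr[i] > arr[j].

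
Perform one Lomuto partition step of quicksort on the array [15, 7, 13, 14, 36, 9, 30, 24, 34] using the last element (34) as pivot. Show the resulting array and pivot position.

Lomuto partition with pivot = 34:

Initial array: [15, 7, 13, 14, 36, 9, 30, 24, 34]

arr[0]=15 <= 34: swap with position 0, array becomes [15, 7, 13, 14, 36, 9, 30, 24, 34]
arr[1]=7 <= 34: swap with position 1, array becomes [15, 7, 13, 14, 36, 9, 30, 24, 34]
arr[2]=13 <= 34: swap with position 2, array becomes [15, 7, 13, 14, 36, 9, 30, 24, 34]
arr[3]=14 <= 34: swap with position 3, array becomes [15, 7, 13, 14, 36, 9, 30, 24, 34]
arr[4]=36 > 34: no swap
arr[5]=9 <= 34: swap with position 4, array becomes [15, 7, 13, 14, 9, 36, 30, 24, 34]
arr[6]=30 <= 34: swap with position 5, array becomes [15, 7, 13, 14, 9, 30, 36, 24, 34]
arr[7]=24 <= 34: swap with position 6, array becomes [15, 7, 13, 14, 9, 30, 24, 36, 34]

Place pivot at position 7: [15, 7, 13, 14, 9, 30, 24, 34, 36]
Pivot position: 7

After partitioning with pivot 34, the array becomes [15, 7, 13, 14, 9, 30, 24, 34, 36]. The pivot is placed at index 7. All elements to the left of the pivot are <= 34, and all elements to the right are > 34.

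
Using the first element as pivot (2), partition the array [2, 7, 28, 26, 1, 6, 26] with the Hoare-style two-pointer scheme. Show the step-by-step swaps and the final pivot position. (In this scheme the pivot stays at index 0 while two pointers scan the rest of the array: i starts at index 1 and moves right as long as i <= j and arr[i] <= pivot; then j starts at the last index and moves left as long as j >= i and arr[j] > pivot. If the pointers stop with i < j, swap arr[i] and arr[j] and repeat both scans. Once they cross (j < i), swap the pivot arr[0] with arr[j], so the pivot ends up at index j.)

Hoare-style two-pointer partition with pivot = 2:

Initial array: [2, 7, 28, 26, 1, 6, 26]

Pointers start at i = 1, j = 6.
i stops at index 1 (arr[1]=7 > 2), j stops at index 4 (arr[4]=1 <= 2): swap arr[1] and arr[4], array becomes [2, 1, 28, 26, 7, 6, 26]
i ends at 2, j ends at 1: the pointers have crossed (j < i), so scanning stops.

Swap pivot arr[0] with arr[1] to place pivot at position 1: [1, 2, 28, 26, 7, 6, 26]
Pivot position: 1

After partitioning with pivot 2, the array becomes [1, 2, 28, 26, 7, 6, 26]. The pivot is placed at index 1. All elements to the left of the pivot are <= 2, and all elements to the right are > 2.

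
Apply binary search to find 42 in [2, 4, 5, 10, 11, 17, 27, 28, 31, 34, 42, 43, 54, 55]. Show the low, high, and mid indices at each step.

Binary search for 42 in [2, 4, 5, 10, 11, 17, 27, 28, 31, 34, 42, 43, 54, 55]:

lo=0, hi=13, mid=6, arr[mid]=27 -> 27 < 42, search right half
lo=7, hi=13, mid=10, arr[mid]=42 -> Found target at index 10!

Binary search finds 42 at index 10 after 2 comparisons. The search repeatedly halves the search space by comparing with the middle element.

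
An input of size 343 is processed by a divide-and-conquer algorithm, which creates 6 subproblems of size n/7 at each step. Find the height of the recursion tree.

For divide and conquer with division factor 7:

Problem sizes at each level:
Level 0: 343
Level 1: 49
Level 2: 7
Level 3: 1

The root is level 0 and the size-1 base case is level 3 (the tree spans levels 0 through 3, i.e. 4 levels counting the root), so the depth is the number of divisions: log_7(343) = 3

The recursion tree depth is log_7(343) = 3. At each level, the problem size is divided by 7, so it takes 3 divisions to reduce to a base case of size 1. The algorithm makes 6 recursive calls at each level.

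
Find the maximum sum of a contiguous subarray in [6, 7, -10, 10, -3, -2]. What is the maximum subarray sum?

Using Kadane's algorithm on [6, 7, -10, 10, -3, -2]:

Scanning through the array:
Position 1 (value 7): max_ending_here = 13, max_so_far = 13
Position 2 (value -10): max_ending_here = 3, max_so_far = 13
Position 3 (value 10): max_ending_here = 13, max_so_far = 13
Position 4 (value -3): max_ending_here = 10, max_so_far = 13
Position 5 (value -2): max_ending_here = 8, max_so_far = 13

Maximum subarray: [6, 7]
Maximum sum: 13

The maximum subarray is [6, 7] with sum 13. This subarray runs from index 0 to index 1.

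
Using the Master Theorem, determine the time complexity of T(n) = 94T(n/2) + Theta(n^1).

Master Theorem for T(n) = 94T(n/2) + O(n^1):

a = 94, b = 2, c = 1
log_b(a) = log_2(94) = 6.5546

Case 1: c = 1 < log_2(94) = 6.5546
T(n) = O(n^(log_2 94))

For T(n) = 94T(n/2) + O(n^1): log_2(94) = 6.5546. This is Case 1 of the Master Theorem (c < log_b(a), work dominated by leaves), giving O(n^(log_2 94)).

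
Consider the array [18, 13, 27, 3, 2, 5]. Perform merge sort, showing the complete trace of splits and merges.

Merge sort trace:

Split: [18, 13, 27, 3, 2, 5] -> [18, 13, 27] and [3, 2, 5]
  Split: [18, 13, 27] -> [18] and [13, 27]
    Split: [13, 27] -> [13] and [27]
    Merge: [13] + [27] -> [13, 27]
  Merge: [18] + [13, 27] -> [13, 18, 27]
  Split: [3, 2, 5] -> [3] and [2, 5]
    Split: [2, 5] -> [2] and [5]
    Merge: [2] + [5] -> [2, 5]
  Merge: [3] + [2, 5] -> [2, 3, 5]
Merge: [13, 18, 27] + [2, 3, 5] -> [2, 3, 5, 13, 18, 27]

Final sorted array: [2, 3, 5, 13, 18, 27]

The merge sort proceeds by recursively splitting the array and merging sorted halves.
After all merges, the sorted array is [2, 3, 5, 13, 18, 27].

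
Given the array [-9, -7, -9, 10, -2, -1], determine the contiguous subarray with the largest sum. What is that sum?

Using Kadane's algorithm on [-9, -7, -9, 10, -2, -1]:

Scanning through the array:
Position 1 (value -7): max_ending_here = -7, max_so_far = -7
Position 2 (value -9): max_ending_here = -9, max_so_far = -7
Position 3 (value 10): max_ending_here = 10, max_so_far = 10
Position 4 (value -2): max_ending_here = 8, max_so_far = 10
Position 5 (value -1): max_ending_here = 7, max_so_far = 10

Maximum subarray: [10]
Maximum sum: 10

The maximum subarray is [10] with sum 10. This subarray runs from index 3 to index 3.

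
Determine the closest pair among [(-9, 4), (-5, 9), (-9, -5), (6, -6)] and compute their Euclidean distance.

Computing all pairwise distances among 4 points:

d((-9, 4), (-5, 9)) = 6.4031 <-- minimum
d((-9, 4), (-9, -5)) = 9.0
d((-9, 4), (6, -6)) = 18.0278
d((-5, 9), (-9, -5)) = 14.5602
d((-5, 9), (6, -6)) = 18.6011
d((-9, -5), (6, -6)) = 15.0333

Closest pair: (-9, 4) and (-5, 9) with distance 6.4031

The closest pair is (-9, 4) and (-5, 9) with Euclidean distance 6.4031. For 4 points, brute-force pairwise comparison is shown above. For large n, the divide-and-conquer algorithm (sort by x, recurse on halves, check the dividing strip) achieves O(n log n).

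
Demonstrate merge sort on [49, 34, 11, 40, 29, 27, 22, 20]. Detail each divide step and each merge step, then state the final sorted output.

Merge sort trace:

Split: [49, 34, 11, 40, 29, 27, 22, 20] -> [49, 34, 11, 40] and [29, 27, 22, 20]
  Split: [49, 34, 11, 40] -> [49, 34] and [11, 40]
    Split: [49, 34] -> [49] and [34]
    Merge: [49] + [34] -> [34, 49]
    Split: [11, 40] -> [11] and [40]
    Merge: [11] + [40] -> [11, 40]
  Merge: [34, 49] + [11, 40] -> [11, 34, 40, 49]
  Split: [29, 27, 22, 20] -> [29, 27] and [22, 20]
    Split: [29, 27] -> [29] and [27]
    Merge: [29] + [27] -> [27, 29]
    Split: [22, 20] -> [22] and [20]
    Merge: [22] + [20] -> [20, 22]
  Merge: [27, 29] + [20, 22] -> [20, 22, 27, 29]
Merge: [11, 34, 40, 49] + [20, 22, 27, 29] -> [11, 20, 22, 27, 29, 34, 40, 49]

Final sorted array: [11, 20, 22, 27, 29, 34, 40, 49]

The merge sort proceeds by recursively splitting the array and merging sorted halves.
After all merges, the sorted array is [11, 20, 22, 27, 29, 34, 40, 49].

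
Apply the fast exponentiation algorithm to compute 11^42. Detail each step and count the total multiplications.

Computing 11^42 by squaring (build up from 11^1; each line after the first costs one multiplication):

11^1 = 11
11^2 = (11^1)^2 = 11^2 = 121
11^4 = (11^2)^2 = 121^2 = 14641
11^5 = 11 * 11^4 = 11 * 14641 = 161051
11^10 = (11^5)^2 = 161051^2 = 25937424601
11^20 = (11^10)^2 = 25937424601^2 = 672749994932560009201
11^21 = 11 * 11^20 = 11 * 672749994932560009201 = 7400249944258160101211
11^42 = (11^21)^2 = 7400249944258160101211^2 = 54763699237492901685126120802225273763666521

Result: 54763699237492901685126120802225273763666521
Multiplications needed: 7 (7 lines after 11^1)

11^42 = 54763699237492901685126120802225273763666521. Using exponentiation by squaring, this requires 7 multiplications. The key idea: if the exponent is even, square the half-power; if odd, multiply by the base once.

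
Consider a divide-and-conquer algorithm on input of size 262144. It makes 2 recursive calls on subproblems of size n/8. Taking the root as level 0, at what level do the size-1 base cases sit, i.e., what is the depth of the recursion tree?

For divide and conquer with division factor 8:

Problem sizes at each level:
Level 0: 262144
Level 1: 32768
Level 2: 4096
Level 3: 512
Level 4: 64
Level 5: 8
Level 6: 1

The root is level 0 and the size-1 base case is level 6 (the tree spans levels 0 through 6, i.e. 7 levels counting the root), so the depth is the number of divisions: log_8(262144) = 6

The recursion tree depth is log_8(262144) = 6. At each level, the problem size is divided by 8, so it takes 6 divisions to reduce to a base case of size 1. The algorithm makes 2 recursive calls at each level.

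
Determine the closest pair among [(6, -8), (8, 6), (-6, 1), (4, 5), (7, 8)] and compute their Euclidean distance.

Computing all pairwise distances among 5 points:

d((6, -8), (8, 6)) = 14.1421
d((6, -8), (-6, 1)) = 15.0
d((6, -8), (4, 5)) = 13.1529
d((6, -8), (7, 8)) = 16.0312
d((8, 6), (-6, 1)) = 14.8661
d((8, 6), (4, 5)) = 4.1231
d((8, 6), (7, 8)) = 2.2361 <-- minimum
d((-6, 1), (4, 5)) = 10.7703
d((-6, 1), (7, 8)) = 14.7648
d((4, 5), (7, 8)) = 4.2426

Closest pair: (8, 6) and (7, 8) with distance 2.2361

The closest pair is (8, 6) and (7, 8) with Euclidean distance 2.2361. For 5 points, brute-force pairwise comparison is shown above. For large n, the divide-and-conquer algorithm (sort by x, recurse on halves, check the dividing strip) achieves O(n log n).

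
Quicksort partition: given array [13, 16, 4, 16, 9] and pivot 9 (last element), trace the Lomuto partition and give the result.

Lomuto partition with pivot = 9:

Initial array: [13, 16, 4, 16, 9]

arr[0]=13 > 9: no swap
arr[1]=16 > 9: no swap
arr[2]=4 <= 9: swap with position 0, array becomes [4, 16, 13, 16, 9]
arr[3]=16 > 9: no swap

Place pivot at position 1: [4, 9, 13, 16, 16]
Pivot position: 1

After partitioning with pivot 9, the array becomes [4, 9, 13, 16, 16]. The pivot is placed at index 1. All elements to the left of the pivot are <= 9, and all elements to the right are > 9.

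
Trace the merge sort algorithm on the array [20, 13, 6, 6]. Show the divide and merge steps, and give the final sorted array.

Merge sort trace:

Split: [20, 13, 6, 6] -> [20, 13] and [6, 6]
  Split: [20, 13] -> [20] and [13]
  Merge: [20] + [13] -> [13, 20]
  Split: [6, 6] -> [6] and [6]
  Merge: [6] + [6] -> [6, 6]
Merge: [13, 20] + [6, 6] -> [6, 6, 13, 20]

Final sorted array: [6, 6, 13, 20]

The merge sort proceeds by recursively splitting the array and merging sorted halves.
After all merges, the sorted array is [6, 6, 13, 20].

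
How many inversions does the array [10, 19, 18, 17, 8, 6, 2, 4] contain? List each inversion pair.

Finding inversions in [10, 19, 18, 17, 8, 6, 2, 4]:

(0, 4): arr[0]=10 > arr[4]=8
(0, 5): arr[0]=10 > arr[5]=6
(0, 6): arr[0]=10 > arr[6]=2
(0, 7): arr[0]=10 > arr[7]=4
(1, 2): arr[1]=19 > arr[2]=18
(1, 3): arr[1]=19 > arr[3]=17
(1, 4): arr[1]=19 > arr[4]=8
(1, 5): arr[1]=19 > arr[5]=6
(1, 6): arr[1]=19 > arr[6]=2
(1, 7): arr[1]=19 > arr[7]=4
(2, 3): arr[2]=18 > arr[3]=17
(2, 4): arr[2]=18 > arr[4]=8
(2, 5): arr[2]=18 > arr[5]=6
(2, 6): arr[2]=18 > arr[6]=2
(2, 7): arr[2]=18 > arr[7]=4
(3, 4): arr[3]=17 > arr[4]=8
(3, 5): arr[3]=17 > arr[5]=6
(3, 6): arr[3]=17 > arr[6]=2
(3, 7): arr[3]=17 > arr[7]=4
(4, 5): arr[4]=8 > arr[5]=6
(4, 6): arr[4]=8 > arr[6]=2
(4, 7): arr[4]=8 > arr[7]=4
(5, 6): arr[5]=6 > arr[6]=2
(5, 7): arr[5]=6 > arr[7]=4

Total inversions: 24

The array has 24 inversion(s): (0,4), (0,5), (0,6), (0,7), (1,2), (1,3), (1,4), (1,5), (1,6), (1,7), (2,3), (2,4), (2,5), (2,6), (2,7), (3,4), (3,5), (3,6), (3,7), (4,5), (4,6), (4,7), (5,6), (5,7). Each pair (i,j) satisfies i < j and arr[i] > arr[j].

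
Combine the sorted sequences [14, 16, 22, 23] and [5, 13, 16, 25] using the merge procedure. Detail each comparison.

Merging process:

Compare 14 vs 5: take 5 from right. Merged: [5]
Compare 14 vs 13: take 13 from right. Merged: [5, 13]
Compare 14 vs 16: take 14 from left. Merged: [5, 13, 14]
Compare 16 vs 16: take 16 from left. Merged: [5, 13, 14, 16]
Compare 22 vs 16: take 16 from right. Merged: [5, 13, 14, 16, 16]
Compare 22 vs 25: take 22 from left. Merged: [5, 13, 14, 16, 16, 22]
Compare 23 vs 25: take 23 from left. Merged: [5, 13, 14, 16, 16, 22, 23]
Append remaining from right: [25]. Merged: [5, 13, 14, 16, 16, 22, 23, 25]

Final merged array: [5, 13, 14, 16, 16, 22, 23, 25]
Total comparisons: 7

The merged array is [5, 13, 14, 16, 16, 22, 23, 25], requiring 7 comparisons. The merge step runs in O(n) time where n is the total number of elements.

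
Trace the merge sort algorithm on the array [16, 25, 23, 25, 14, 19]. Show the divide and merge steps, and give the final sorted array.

Merge sort trace:

Split: [16, 25, 23, 25, 14, 19] -> [16, 25, 23] and [25, 14, 19]
  Split: [16, 25, 23] -> [16] and [25, 23]
    Split: [25, 23] -> [25] and [23]
    Merge: [25] + [23] -> [23, 25]
  Merge: [16] + [23, 25] -> [16, 23, 25]
  Split: [25, 14, 19] -> [25] and [14, 19]
    Split: [14, 19] -> [14] and [19]
    Merge: [14] + [19] -> [14, 19]
  Merge: [25] + [14, 19] -> [14, 19, 25]
Merge: [16, 23, 25] + [14, 19, 25] -> [14, 16, 19, 23, 25, 25]

Final sorted array: [14, 16, 19, 23, 25, 25]

The merge sort proceeds by recursively splitting the array and merging sorted halves.
After all merges, the sorted array is [14, 16, 19, 23, 25, 25].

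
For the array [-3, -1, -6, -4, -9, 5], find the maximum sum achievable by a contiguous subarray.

Using Kadane's algorithm on [-3, -1, -6, -4, -9, 5]:

Scanning through the array:
Position 1 (value -1): max_ending_here = -1, max_so_far = -1
Position 2 (value -6): max_ending_here = -6, max_so_far = -1
Position 3 (value -4): max_ending_here = -4, max_so_far = -1
Position 4 (value -9): max_ending_here = -9, max_so_far = -1
Position 5 (value 5): max_ending_here = 5, max_so_far = 5

Maximum subarray: [5]
Maximum sum: 5

The maximum subarray is [5] with sum 5. This subarray runs from index 5 to index 5.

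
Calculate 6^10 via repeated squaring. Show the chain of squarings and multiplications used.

Computing 6^10 by squaring (build up from 6^1; each line after the first costs one multiplication):

6^1 = 6
6^2 = (6^1)^2 = 6^2 = 36
6^4 = (6^2)^2 = 36^2 = 1296
6^5 = 6 * 6^4 = 6 * 1296 = 7776
6^10 = (6^5)^2 = 7776^2 = 60466176

Result: 60466176
Multiplications needed: 4 (4 lines after 6^1)

6^10 = 60466176. Using exponentiation by squaring, this requires 4 multiplications. The key idea: if the exponent is even, square the half-power; if odd, multiply by the base once.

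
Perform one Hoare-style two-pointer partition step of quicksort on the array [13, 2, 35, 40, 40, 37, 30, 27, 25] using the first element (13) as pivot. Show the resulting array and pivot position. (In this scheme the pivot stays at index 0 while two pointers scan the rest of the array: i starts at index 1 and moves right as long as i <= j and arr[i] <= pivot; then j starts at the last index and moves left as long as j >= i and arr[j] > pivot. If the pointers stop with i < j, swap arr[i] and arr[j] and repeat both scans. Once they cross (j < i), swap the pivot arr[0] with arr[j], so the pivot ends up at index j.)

Hoare-style two-pointer partition with pivot = 13:

Initial array: [13, 2, 35, 40, 40, 37, 30, 27, 25]

Pointers start at i = 1, j = 8.
i ends at 2, j ends at 1: the pointers have crossed (j < i), so scanning stops.

Swap pivot arr[0] with arr[1] to place pivot at position 1: [2, 13, 35, 40, 40, 37, 30, 27, 25]
Pivot position: 1

After partitioning with pivot 13, the array becomes [2, 13, 35, 40, 40, 37, 30, 27, 25]. The pivot is placed at index 1. All elements to the left of the pivot are <= 13, and all elements to the right are > 13.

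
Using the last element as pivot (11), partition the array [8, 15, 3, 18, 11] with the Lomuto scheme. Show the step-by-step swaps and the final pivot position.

Lomuto partition with pivot = 11:

Initial array: [8, 15, 3, 18, 11]

arr[0]=8 <= 11: swap with position 0, array becomes [8, 15, 3, 18, 11]
arr[1]=15 > 11: no swap
arr[2]=3 <= 11: swap with position 1, array becomes [8, 3, 15, 18, 11]
arr[3]=18 > 11: no swap

Place pivot at position 2: [8, 3, 11, 18, 15]
Pivot position: 2

After partitioning with pivot 11, the array becomes [8, 3, 11, 18, 15]. The pivot is placed at index 2. All elements to the left of the pivot are <= 11, and all elements to the right are > 11.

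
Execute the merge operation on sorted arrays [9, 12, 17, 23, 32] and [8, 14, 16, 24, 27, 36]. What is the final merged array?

Merging process:

Compare 9 vs 8: take 8 from right. Merged: [8]
Compare 9 vs 14: take 9 from left. Merged: [8, 9]
Compare 12 vs 14: take 12 from left. Merged: [8, 9, 12]
Compare 17 vs 14: take 14 from right. Merged: [8, 9, 12, 14]
Compare 17 vs 16: take 16 from right. Merged: [8, 9, 12, 14, 16]
Compare 17 vs 24: take 17 from left. Merged: [8, 9, 12, 14, 16, 17]
Compare 23 vs 24: take 23 from left. Merged: [8, 9, 12, 14, 16, 17, 23]
Compare 32 vs 24: take 24 from right. Merged: [8, 9, 12, 14, 16, 17, 23, 24]
Compare 32 vs 27: take 27 from right. Merged: [8, 9, 12, 14, 16, 17, 23, 24, 27]
Compare 32 vs 36: take 32 from left. Merged: [8, 9, 12, 14, 16, 17, 23, 24, 27, 32]
Append remaining from right: [36]. Merged: [8, 9, 12, 14, 16, 17, 23, 24, 27, 32, 36]

Final merged array: [8, 9, 12, 14, 16, 17, 23, 24, 27, 32, 36]
Total comparisons: 10

The merged array is [8, 9, 12, 14, 16, 17, 23, 24, 27, 32, 36], requiring 10 comparisons. The merge step runs in O(n) time where n is the total number of elements.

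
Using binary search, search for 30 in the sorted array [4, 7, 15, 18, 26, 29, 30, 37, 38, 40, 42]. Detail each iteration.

Binary search for 30 in [4, 7, 15, 18, 26, 29, 30, 37, 38, 40, 42]:

lo=0, hi=10, mid=5, arr[mid]=29 -> 29 < 30, search right half
lo=6, hi=10, mid=8, arr[mid]=38 -> 38 > 30, search left half
lo=6, hi=7, mid=6, arr[mid]=30 -> Found target at index 6!

Binary search finds 30 at index 6 after 3 comparisons. The search repeatedly halves the search space by comparing with the middle element.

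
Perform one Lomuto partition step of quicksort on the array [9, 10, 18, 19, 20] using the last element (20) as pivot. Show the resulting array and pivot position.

Lomuto partition with pivot = 20:

Initial array: [9, 10, 18, 19, 20]

arr[0]=9 <= 20: swap with position 0, array becomes [9, 10, 18, 19, 20]
arr[1]=10 <= 20: swap with position 1, array becomes [9, 10, 18, 19, 20]
arr[2]=18 <= 20: swap with position 2, array becomes [9, 10, 18, 19, 20]
arr[3]=19 <= 20: swap with position 3, array becomes [9, 10, 18, 19, 20]

Place pivot at position 4: [9, 10, 18, 19, 20]
Pivot position: 4

After partitioning with pivot 20, the array becomes [9, 10, 18, 19, 20]. The pivot is placed at index 4. All elements to the left of the pivot are <= 20, and all elements to the right are > 20.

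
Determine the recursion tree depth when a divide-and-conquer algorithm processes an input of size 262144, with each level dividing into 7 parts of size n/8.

For divide and conquer with division factor 8:

Problem sizes at each level:
Level 0: 262144
Level 1: 32768
Level 2: 4096
Level 3: 512
Level 4: 64
Level 5: 8
Level 6: 1

The root is level 0 and the size-1 base case is level 6 (the tree spans levels 0 through 6, i.e. 7 levels counting the root), so the depth is the number of divisions: log_8(262144) = 6

The recursion tree depth is log_8(262144) = 6. At each level, the problem size is divided by 8, so it takes 6 divisions to reduce to a base case of size 1. The algorithm makes 7 recursive calls at each level.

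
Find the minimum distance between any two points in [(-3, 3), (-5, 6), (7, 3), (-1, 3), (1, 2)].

Computing all pairwise distances among 5 points:

d((-3, 3), (-5, 6)) = 3.6056
d((-3, 3), (7, 3)) = 10.0
d((-3, 3), (-1, 3)) = 2.0 <-- minimum
d((-3, 3), (1, 2)) = 4.1231
d((-5, 6), (7, 3)) = 12.3693
d((-5, 6), (-1, 3)) = 5.0
d((-5, 6), (1, 2)) = 7.2111
d((7, 3), (-1, 3)) = 8.0
d((7, 3), (1, 2)) = 6.0828
d((-1, 3), (1, 2)) = 2.2361

Closest pair: (-3, 3) and (-1, 3) with distance 2.0

The closest pair is (-3, 3) and (-1, 3) with Euclidean distance 2.0. For 5 points, brute-force pairwise comparison is shown above. For large n, the divide-and-conquer algorithm (sort by x, recurse on halves, check the dividing strip) achieves O(n log n).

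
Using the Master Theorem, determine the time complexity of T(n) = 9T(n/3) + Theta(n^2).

Master Theorem for T(n) = 9T(n/3) + O(n^2):

a = 9, b = 3, c = 2
log_b(a) = log_3(9) = 2.0000

Case 2: c = 2 = log_3(9) = 2.0000
T(n) = O(n^2 log n) = O(n^2 log n)

For T(n) = 9T(n/3) + O(n^2): log_3(9) = 2.0000. This is Case 2 of the Master Theorem (c = log_b(a), equal work at all levels), giving O(n^2 log n).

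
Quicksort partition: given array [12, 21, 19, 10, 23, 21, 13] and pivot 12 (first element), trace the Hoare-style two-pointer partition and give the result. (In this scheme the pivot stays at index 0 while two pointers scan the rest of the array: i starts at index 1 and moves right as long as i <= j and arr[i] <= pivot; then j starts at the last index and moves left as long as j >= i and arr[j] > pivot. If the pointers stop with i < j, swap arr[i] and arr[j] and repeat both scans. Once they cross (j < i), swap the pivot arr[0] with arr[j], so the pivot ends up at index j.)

Hoare-style two-pointer partition with pivot = 12:

Initial array: [12, 21, 19, 10, 23, 21, 13]

Pointers start at i = 1, j = 6.
i stops at index 1 (arr[1]=21 > 12), j stops at index 3 (arr[3]=10 <= 12): swap arr[1] and arr[3], array becomes [12, 10, 19, 21, 23, 21, 13]
i ends at 2, j ends at 1: the pointers have crossed (j < i), so scanning stops.

Swap pivot arr[0] with arr[1] to place pivot at position 1: [10, 12, 19, 21, 23, 21, 13]
Pivot position: 1

After partitioning with pivot 12, the array becomes [10, 12, 19, 21, 23, 21, 13]. The pivot is placed at index 1. All elements to the left of the pivot are <= 12, and all elements to the right are > 12.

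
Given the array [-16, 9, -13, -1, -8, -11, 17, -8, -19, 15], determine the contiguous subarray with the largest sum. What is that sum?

Using Kadane's algorithm on [-16, 9, -13, -1, -8, -11, 17, -8, -19, 15]:

Scanning through the array:
Position 1 (value 9): max_ending_here = 9, max_so_far = 9
Position 2 (value -13): max_ending_here = -4, max_so_far = 9
Position 3 (value -1): max_ending_here = -1, max_so_far = 9
Position 4 (value -8): max_ending_here = -8, max_so_far = 9
Position 5 (value -11): max_ending_here = -11, max_so_far = 9
Position 6 (value 17): max_ending_here = 17, max_so_far = 17
Position 7 (value -8): max_ending_here = 9, max_so_far = 17
Position 8 (value -19): max_ending_here = -10, max_so_far = 17
Position 9 (value 15): max_ending_here = 15, max_so_far = 17

Maximum subarray: [17]
Maximum sum: 17

The maximum subarray is [17] with sum 17. This subarray runs from index 6 to index 6.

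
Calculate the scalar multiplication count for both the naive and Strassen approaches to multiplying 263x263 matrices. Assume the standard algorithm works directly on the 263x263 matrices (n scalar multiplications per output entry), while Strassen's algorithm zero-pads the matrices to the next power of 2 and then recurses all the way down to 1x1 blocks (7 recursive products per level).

Matrix multiplication for 263x263 matrices:

Strassen's algorithm requires power-of-2 dimensions. Pad 263x263 to 512x512 (next power of 2).

Standard algorithm: 263^3 = 18191447 multiplications
Strassen's algorithm: 7^(log2(512)) = 7^9 = 40353607 multiplications
Difference: 18191447 - 40353607 = -22162160 (Strassen uses MORE here due to padding overhead — for small or just-over-power-of-2 n, padding can outweigh the per-level savings)

Standard: 18191447 multiplications (263^3). Strassen: 40353607 multiplications (7^9, after padding to 512x512). Strassen reduces 8 recursive multiplications to 7 at each level.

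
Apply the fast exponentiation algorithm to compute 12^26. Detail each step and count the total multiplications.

Computing 12^26 by squaring (build up from 12^1; each line after the first costs one multiplication):

12^1 = 12
12^2 = (12^1)^2 = 12^2 = 144
12^3 = 12 * 12^2 = 12 * 144 = 1728
12^6 = (12^3)^2 = 1728^2 = 2985984
12^12 = (12^6)^2 = 2985984^2 = 8916100448256
12^13 = 12 * 12^12 = 12 * 8916100448256 = 106993205379072
12^26 = (12^13)^2 = 106993205379072^2 = 11447545997288281555215581184

Result: 11447545997288281555215581184
Multiplications needed: 6 (6 lines after 12^1)

12^26 = 11447545997288281555215581184. Using exponentiation by squaring, this requires 6 multiplications. The key idea: if the exponent is even, square the half-power; if odd, multiply by the base once.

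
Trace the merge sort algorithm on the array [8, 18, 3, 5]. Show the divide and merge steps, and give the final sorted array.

Merge sort trace:

Split: [8, 18, 3, 5] -> [8, 18] and [3, 5]
  Split: [8, 18] -> [8] and [18]
  Merge: [8] + [18] -> [8, 18]
  Split: [3, 5] -> [3] and [5]
  Merge: [3] + [5] -> [3, 5]
Merge: [8, 18] + [3, 5] -> [3, 5, 8, 18]

Final sorted array: [3, 5, 8, 18]

The merge sort proceeds by recursively splitting the array and merging sorted halves.
After all merges, the sorted array is [3, 5, 8, 18].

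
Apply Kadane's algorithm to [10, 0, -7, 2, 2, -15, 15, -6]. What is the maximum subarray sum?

Using Kadane's algorithm on [10, 0, -7, 2, 2, -15, 15, -6]:

Scanning through the array:
Position 1 (value 0): max_ending_here = 10, max_so_far = 10
Position 2 (value -7): max_ending_here = 3, max_so_far = 10
Position 3 (value 2): max_ending_here = 5, max_so_far = 10
Position 4 (value 2): max_ending_here = 7, max_so_far = 10
Position 5 (value -15): max_ending_here = -8, max_so_far = 10
Position 6 (value 15): max_ending_here = 15, max_so_far = 15
Position 7 (value -6): max_ending_here = 9, max_so_far = 15

Maximum subarray: [15]
Maximum sum: 15

The maximum subarray is [15] with sum 15. This subarray runs from index 6 to index 6.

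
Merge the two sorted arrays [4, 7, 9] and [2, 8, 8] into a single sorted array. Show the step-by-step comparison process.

Merging process:

Compare 4 vs 2: take 2 from right. Merged: [2]
Compare 4 vs 8: take 4 from left. Merged: [2, 4]
Compare 7 vs 8: take 7 from left. Merged: [2, 4, 7]
Compare 9 vs 8: take 8 from right. Merged: [2, 4, 7, 8]
Compare 9 vs 8: take 8 from right. Merged: [2, 4, 7, 8, 8]
Append remaining from left: [9]. Merged: [2, 4, 7, 8, 8, 9]

Final merged array: [2, 4, 7, 8, 8, 9]
Total comparisons: 5

The merged array is [2, 4, 7, 8, 8, 9], requiring 5 comparisons. The merge step runs in O(n) time where n is the total number of elements.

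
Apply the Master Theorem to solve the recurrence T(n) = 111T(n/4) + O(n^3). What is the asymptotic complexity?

Master Theorem for T(n) = 111T(n/4) + O(n^3):

a = 111, b = 4, c = 3
log_b(a) = log_4(111) = 3.3972

Case 1: c = 3 < log_4(111) = 3.3972
T(n) = O(n^(log_4 111))

For T(n) = 111T(n/4) + O(n^3): log_4(111) = 3.3972. This is Case 1 of the Master Theorem (c < log_b(a), work dominated by leaves), giving O(n^(log_4 111)).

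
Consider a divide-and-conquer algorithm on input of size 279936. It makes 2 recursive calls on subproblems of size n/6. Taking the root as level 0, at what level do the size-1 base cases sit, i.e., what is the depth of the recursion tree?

For divide and conquer with division factor 6:

Problem sizes at each level:
Level 0: 279936
Level 1: 46656
Level 2: 7776
Level 3: 1296
Level 4: 216
Level 5: 36
Level 6: 6
Level 7: 1

The root is level 0 and the size-1 base case is level 7 (the tree spans levels 0 through 7, i.e. 8 levels counting the root), so the depth is the number of divisions: log_6(279936) = 7

The recursion tree depth is log_6(279936) = 7. At each level, the problem size is divided by 6, so it takes 7 divisions to reduce to a base case of size 1. The algorithm makes 2 recursive calls at each level.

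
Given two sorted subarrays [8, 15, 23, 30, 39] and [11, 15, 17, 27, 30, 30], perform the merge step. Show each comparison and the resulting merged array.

Merging process:

Compare 8 vs 11: take 8 from left. Merged: [8]
Compare 15 vs 11: take 11 from right. Merged: [8, 11]
Compare 15 vs 15: take 15 from left. Merged: [8, 11, 15]
Compare 23 vs 15: take 15 from right. Merged: [8, 11, 15, 15]
Compare 23 vs 17: take 17 from right. Merged: [8, 11, 15, 15, 17]
Compare 23 vs 27: take 23 from left. Merged: [8, 11, 15, 15, 17, 23]
Compare 30 vs 27: take 27 from right. Merged: [8, 11, 15, 15, 17, 23, 27]
Compare 30 vs 30: take 30 from left. Merged: [8, 11, 15, 15, 17, 23, 27, 30]
Compare 39 vs 30: take 30 from right. Merged: [8, 11, 15, 15, 17, 23, 27, 30, 30]
Compare 39 vs 30: take 30 from right. Merged: [8, 11, 15, 15, 17, 23, 27, 30, 30, 30]
Append remaining from left: [39]. Merged: [8, 11, 15, 15, 17, 23, 27, 30, 30, 30, 39]

Final merged array: [8, 11, 15, 15, 17, 23, 27, 30, 30, 30, 39]
Total comparisons: 10

The merged array is [8, 11, 15, 15, 17, 23, 27, 30, 30, 30, 39], requiring 10 comparisons. The merge step runs in O(n) time where n is the total number of elements.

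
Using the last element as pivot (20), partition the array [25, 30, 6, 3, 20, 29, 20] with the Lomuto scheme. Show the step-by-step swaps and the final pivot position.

Lomuto partition with pivot = 20:

Initial array: [25, 30, 6, 3, 20, 29, 20]

arr[0]=25 > 20: no swap
arr[1]=30 > 20: no swap
arr[2]=6 <= 20: swap with position 0, array becomes [6, 30, 25, 3, 20, 29, 20]
arr[3]=3 <= 20: swap with position 1, array becomes [6, 3, 25, 30, 20, 29, 20]
arr[4]=20 <= 20: swap with position 2, array becomes [6, 3, 20, 30, 25, 29, 20]
arr[5]=29 > 20: no swap

Place pivot at position 3: [6, 3, 20, 20, 25, 29, 30]
Pivot position: 3

After partitioning with pivot 20, the array becomes [6, 3, 20, 20, 25, 29, 30]. The pivot is placed at index 3. All elements to the left of the pivot are <= 20, and all elements to the right are > 20.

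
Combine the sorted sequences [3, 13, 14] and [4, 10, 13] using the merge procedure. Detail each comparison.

Merging process:

Compare 3 vs 4: take 3 from left. Merged: [3]
Compare 13 vs 4: take 4 from right. Merged: [3, 4]
Compare 13 vs 10: take 10 from right. Merged: [3, 4, 10]
Compare 13 vs 13: take 13 from left. Merged: [3, 4, 10, 13]
Compare 14 vs 13: take 13 from right. Merged: [3, 4, 10, 13, 13]
Append remaining from left: [14]. Merged: [3, 4, 10, 13, 13, 14]

Final merged array: [3, 4, 10, 13, 13, 14]
Total comparisons: 5

The merged array is [3, 4, 10, 13, 13, 14], requiring 5 comparisons. The merge step runs in O(n) time where n is the total number of elements.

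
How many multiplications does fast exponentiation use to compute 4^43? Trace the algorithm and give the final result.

Computing 4^43 by squaring (build up from 4^1; each line after the first costs one multiplication):

4^1 = 4
4^2 = (4^1)^2 = 4^2 = 16
4^4 = (4^2)^2 = 16^2 = 256
4^5 = 4 * 4^4 = 4 * 256 = 1024
4^10 = (4^5)^2 = 1024^2 = 1048576
4^20 = (4^10)^2 = 1048576^2 = 1099511627776
4^21 = 4 * 4^20 = 4 * 1099511627776 = 4398046511104
4^42 = (4^21)^2 = 4398046511104^2 = 19342813113834066795298816
4^43 = 4 * 4^42 = 4 * 19342813113834066795298816 = 77371252455336267181195264

Result: 77371252455336267181195264
Multiplications needed: 8 (8 lines after 4^1)

4^43 = 77371252455336267181195264. Using exponentiation by squaring, this requires 8 multiplications. The key idea: if the exponent is even, square the half-power; if odd, multiply by the base once.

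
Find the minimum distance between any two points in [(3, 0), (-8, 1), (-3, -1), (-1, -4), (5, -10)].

Computing all pairwise distances among 5 points:

d((3, 0), (-8, 1)) = 11.0454
d((3, 0), (-3, -1)) = 6.0828
d((3, 0), (-1, -4)) = 5.6569
d((3, 0), (5, -10)) = 10.198
d((-8, 1), (-3, -1)) = 5.3852
d((-8, 1), (-1, -4)) = 8.6023
d((-8, 1), (5, -10)) = 17.0294
d((-3, -1), (-1, -4)) = 3.6056 <-- minimum
d((-3, -1), (5, -10)) = 12.0416
d((-1, -4), (5, -10)) = 8.4853

Closest pair: (-3, -1) and (-1, -4) with distance 3.6056

The closest pair is (-3, -1) and (-1, -4) with Euclidean distance 3.6056. For 5 points, brute-force pairwise comparison is shown above. For large n, the divide-and-conquer algorithm (sort by x, recurse on halves, check the dividing strip) achieves O(n log n).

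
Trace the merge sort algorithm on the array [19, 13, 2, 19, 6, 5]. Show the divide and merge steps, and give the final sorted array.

Merge sort trace:

Split: [19, 13, 2, 19, 6, 5] -> [19, 13, 2] and [19, 6, 5]
  Split: [19, 13, 2] -> [19] and [13, 2]
    Split: [13, 2] -> [13] and [2]
    Merge: [13] + [2] -> [2, 13]
  Merge: [19] + [2, 13] -> [2, 13, 19]
  Split: [19, 6, 5] -> [19] and [6, 5]
    Split: [6, 5] -> [6] and [5]
    Merge: [6] + [5] -> [5, 6]
  Merge: [19] + [5, 6] -> [5, 6, 19]
Merge: [2, 13, 19] + [5, 6, 19] -> [2, 5, 6, 13, 19, 19]

Final sorted array: [2, 5, 6, 13, 19, 19]

The merge sort proceeds by recursively splitting the array and merging sorted halves.
After all merges, the sorted array is [2, 5, 6, 13, 19, 19].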